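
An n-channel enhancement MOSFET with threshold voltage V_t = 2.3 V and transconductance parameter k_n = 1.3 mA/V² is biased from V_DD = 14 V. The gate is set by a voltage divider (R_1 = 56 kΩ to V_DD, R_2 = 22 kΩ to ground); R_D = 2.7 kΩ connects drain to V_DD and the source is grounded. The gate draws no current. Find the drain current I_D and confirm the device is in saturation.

I_D ≈ 1.8 mA

V_G = V_DD·R_2/(R_1+R_2) = 14×22/78 = 3.95 V. With the source grounded, V_GS = V_G = 3.95 V.
Assume saturation: I_D = (k_n/2)(V_GS − V_t)² = (1.3/2)×(3.95 − 2.3)² = 0.65×1.65² = 1.77 mA.
V_DS = V_DD − I_D·R_D = 14 − 1.77×2.7 = 9.23 V.
Saturation requires V_DS ≥ V_GS − V_t = 1.65 V; 9.23 ≥ 1.65 ✓.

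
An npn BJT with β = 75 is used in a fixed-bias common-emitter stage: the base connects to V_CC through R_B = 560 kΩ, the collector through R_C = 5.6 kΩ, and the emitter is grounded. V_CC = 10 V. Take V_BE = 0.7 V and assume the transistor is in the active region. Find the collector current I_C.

I_C ≈ 1.2 mA

Base loop: V_CC = I_B·R_B + V_BE, so I_B = (10 − 0.7)/560 kΩ = 0.0166 mA.
In the active region I_C = β·I_B = 75 × 0.0166 = 1.25 mA.
Collector loop: V_CE = V_CC − I_C·R_C = 10 − 1.25×5.6 = 3.02 V.
Since V_CE = 3.02 V > V_CE(sat) ≈ 0.2 V, the transistor is in the active region as assumed.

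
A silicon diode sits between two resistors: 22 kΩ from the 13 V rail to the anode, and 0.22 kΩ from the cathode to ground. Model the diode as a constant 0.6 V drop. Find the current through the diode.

The two resistors are in series with the diode, so KVL gives 13 = I·22 + 0.6 + I·0.22.
I = (13 − 0.6) / (22 + 0.22) kΩ = 12.4 / 22.2 = 0.558 mA.

I ≈ 0.56 mA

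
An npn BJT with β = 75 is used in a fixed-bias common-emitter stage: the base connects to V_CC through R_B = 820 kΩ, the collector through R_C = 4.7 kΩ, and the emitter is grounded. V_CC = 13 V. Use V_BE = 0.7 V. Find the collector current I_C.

Base loop: V_CC = I_B·R_B + V_BE, so I_B = (13 − 0.7)/820 kΩ = 0.015 mA.
In the active region I_C = β·I_B = 75 × 0.015 = 1.12 mA.
Collector loop: V_CE = V_CC − I_C·R_C = 13 − 1.12×4.7 = 7.71 V.
Since V_CE = 7.71 V > V_CE(sat) ≈ 0.2 V, the transistor is in the active region as assumed.

I_C ≈ 1.1 mA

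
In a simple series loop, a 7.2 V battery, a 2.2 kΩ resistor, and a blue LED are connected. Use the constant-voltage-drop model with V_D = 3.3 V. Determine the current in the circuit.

KVL around the loop: 7.2 = V_D + I·R = 3.3 + I × 2.2 kΩ.
So I = (7.2 − 3.3) / 2.2 kΩ = 3.9 / 2.2 = 1.77 mA.

I ≈ 1.8 mA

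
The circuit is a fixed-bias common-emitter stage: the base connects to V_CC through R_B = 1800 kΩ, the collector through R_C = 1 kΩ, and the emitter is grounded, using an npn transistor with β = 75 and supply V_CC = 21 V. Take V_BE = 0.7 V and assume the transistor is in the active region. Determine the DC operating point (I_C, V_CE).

Base loop: V_CC = I_B·R_B + V_BE, so I_B = (21 − 0.7)/1800 kΩ = 0.0113 mA.
In the active region I_C = β·I_B = 75 × 0.0113 = 0.846 mA.
Collector loop: V_CE = V_CC − I_C·R_C = 21 − 0.846×1 = 20.2 V.
Since V_CE = 20.2 V > V_CE(sat) ≈ 0.2 V, the transistor is in the active region as assumed.

I_C ≈ 0.85 mA, V_CE ≈ 20 V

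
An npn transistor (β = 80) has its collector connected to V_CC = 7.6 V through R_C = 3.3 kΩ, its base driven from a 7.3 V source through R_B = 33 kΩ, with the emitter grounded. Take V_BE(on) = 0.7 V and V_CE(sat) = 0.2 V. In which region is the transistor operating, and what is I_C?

saturation; I_C ≈ 2.2 mA

Assume active: I_B = (7.3 − 0.7)/33 = 0.2 mA, giving I_C = β·I_B = 16 mA.
But then V_CE = 7.6 − 16×3.3 = -45.2 V < V_CE(sat) = 0.2 V — impossible in the active region.
So the transistor is saturated. With V_CE = 0.2 V, I_C = (V_CC − 0.2)/R_C = 7.4/3.3 = 2.24 mA.
Check: β·I_B = 16 mA > I_C = 2.24 mA, confirming saturation.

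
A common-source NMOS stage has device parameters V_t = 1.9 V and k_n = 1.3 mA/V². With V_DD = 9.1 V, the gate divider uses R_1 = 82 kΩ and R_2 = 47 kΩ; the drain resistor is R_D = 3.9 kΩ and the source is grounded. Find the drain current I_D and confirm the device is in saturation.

I_D ≈ 1.3 mA

V_G = V_DD·R_2/(R_1+R_2) = 9.1×47/129 = 3.32 V. With the source grounded, V_GS = V_G = 3.32 V.
Assume saturation: I_D = (k_n/2)(V_GS − V_t)² = (1.3/2)×(3.32 − 1.9)² = 0.65×1.42² = 1.3 mA.
V_DS = V_DD − I_D·R_D = 9.1 − 1.3×3.9 = 4.02 V.
Saturation requires V_DS ≥ V_GS − V_t = 1.42 V; 4.02 ≥ 1.42 ✓.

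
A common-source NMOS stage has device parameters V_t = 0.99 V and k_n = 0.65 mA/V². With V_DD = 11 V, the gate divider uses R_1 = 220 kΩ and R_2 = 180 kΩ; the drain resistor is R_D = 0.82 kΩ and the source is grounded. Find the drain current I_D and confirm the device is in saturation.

I_D ≈ 5.1 mA

V_G = V_DD·R_2/(R_1+R_2) = 11×180/400 = 4.95 V. With the source grounded, V_GS = V_G = 4.95 V.
Assume saturation: I_D = (k_n/2)(V_GS − V_t)² = (0.65/2)×(4.95 − 0.99)² = 0.325×3.96² = 5.1 mA.
V_DS = V_DD − I_D·R_D = 11 − 5.1×0.82 = 6.82 V.
Saturation requires V_DS ≥ V_GS − V_t = 3.96 V; 6.82 ≥ 3.96 ✓.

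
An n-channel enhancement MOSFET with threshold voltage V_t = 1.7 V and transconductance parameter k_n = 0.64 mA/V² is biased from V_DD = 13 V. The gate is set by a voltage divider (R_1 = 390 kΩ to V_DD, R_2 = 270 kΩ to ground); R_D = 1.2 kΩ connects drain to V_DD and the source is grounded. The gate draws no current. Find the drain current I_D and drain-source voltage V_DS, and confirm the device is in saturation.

V_G = V_DD·R_2/(R_1+R_2) = 13×270/660 = 5.32 V. With the source grounded, V_GS = V_G = 5.32 V.
Assume saturation: I_D = (k_n/2)(V_GS − V_t)² = (0.64/2)×(5.32 − 1.7)² = 0.32×3.62² = 4.19 mA.
V_DS = V_DD − I_D·R_D = 13 − 4.19×1.2 = 7.97 V.
Saturation requires V_DS ≥ V_GS − V_t = 3.62 V; 7.97 ≥ 3.62 ✓.

I_D ≈ 4.2 mA, V_DS ≈ 8 V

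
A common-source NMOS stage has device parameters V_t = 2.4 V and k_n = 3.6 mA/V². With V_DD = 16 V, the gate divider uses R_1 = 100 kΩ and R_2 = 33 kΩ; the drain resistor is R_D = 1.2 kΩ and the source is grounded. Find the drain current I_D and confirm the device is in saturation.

I_D ≈ 4.4 mA

V_G = V_DD·R_2/(R_1+R_2) = 16×33/133 = 3.97 V. With the source grounded, V_GS = V_G = 3.97 V.
Assume saturation: I_D = (k_n/2)(V_GS − V_t)² = (3.6/2)×(3.97 − 2.4)² = 1.8×1.57² = 4.44 mA.
V_DS = V_DD − I_D·R_D = 16 − 4.44×1.2 = 10.7 V.
Saturation requires V_DS ≥ V_GS − V_t = 1.57 V; 10.7 ≥ 1.57 ✓.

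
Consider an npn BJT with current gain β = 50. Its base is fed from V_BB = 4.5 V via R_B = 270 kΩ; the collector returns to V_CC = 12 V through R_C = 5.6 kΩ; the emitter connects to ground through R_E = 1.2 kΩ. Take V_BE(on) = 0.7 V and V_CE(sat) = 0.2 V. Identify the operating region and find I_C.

Assume active. Base-emitter loop: I_B = (V_BB − V_BE)/(R_B + (β+1)R_E) = (4.5 − 0.7)/(270 + 51×1.2) = 0.0115 mA.
I_C = β·I_B = 50×0.0115 = 0.574 mA.
V_CE = V_CC − I_C·R_C − I_E·R_E = 12 − 0.574×5.6 − 0.585×1.2 = 8.09 V > V_CE(sat), so the active-region assumption holds.

active; I_C ≈ 0.57 mA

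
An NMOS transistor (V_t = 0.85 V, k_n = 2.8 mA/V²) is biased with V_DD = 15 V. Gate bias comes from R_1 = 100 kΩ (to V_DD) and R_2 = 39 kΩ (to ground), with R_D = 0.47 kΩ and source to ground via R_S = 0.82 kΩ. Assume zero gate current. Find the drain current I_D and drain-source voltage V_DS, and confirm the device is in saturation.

V_G = V_DD·R_2/(R_1+R_2) = 15×39/139 = 4.21 V.
Assume saturation: I_D = (k_n/2)(V_GS − V_t)² with V_GS = V_G − I_D·R_S = 4.21 − 0.82·I_D.
Substituting gives 0.941·I_D² − 8.71·I_D + 15.8 = 0, with roots I_D = 2.47 or 6.78 mA.
The root I_D = 6.78 mA gives V_GS = -1.35 V ≤ V_t, so take I_D = 2.47 mA.
Then V_GS = 2.18 V and V_DS = V_DD − I_D(R_D+R_S) = 15 − 2.47×1.29 = 11.8 V.
Saturation requires V_DS ≥ V_GS − V_t = 1.33 V; 11.8 ≥ 1.33 ✓.

I_D ≈ 2.5 mA, V_DS ≈ 12 V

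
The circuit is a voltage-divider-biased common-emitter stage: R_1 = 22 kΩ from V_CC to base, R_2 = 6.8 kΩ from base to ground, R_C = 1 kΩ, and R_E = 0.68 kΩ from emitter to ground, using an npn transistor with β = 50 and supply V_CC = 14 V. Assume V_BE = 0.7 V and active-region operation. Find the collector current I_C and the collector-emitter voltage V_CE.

Thevenize the base divider: V_Th = V_CC·R_2/(R_1+R_2) = 14×6.8/28.8 = 3.31 V, R_Th = R_1‖R_2 = 5.19 kΩ.
Base-emitter loop: V_Th = I_B·R_Th + V_BE + (β+1)I_B·R_E, so I_B = (3.31 − 0.7) / (5.19 + 51×0.68) = 0.0653 mA.
I_C = β·I_B = 50×0.0653 = 3.27 mA, and I_E = (β+1)I_B = 3.33 mA.
V_CE = V_CC − I_C·R_C − I_E·R_E = 14 − 3.27×1 − 3.33×0.68 = 8.47 V.
V_CE = 8.47 V > 0.2 V confirms active-region operation.

I_C ≈ 3.3 mA, V_CE ≈ 8.5 V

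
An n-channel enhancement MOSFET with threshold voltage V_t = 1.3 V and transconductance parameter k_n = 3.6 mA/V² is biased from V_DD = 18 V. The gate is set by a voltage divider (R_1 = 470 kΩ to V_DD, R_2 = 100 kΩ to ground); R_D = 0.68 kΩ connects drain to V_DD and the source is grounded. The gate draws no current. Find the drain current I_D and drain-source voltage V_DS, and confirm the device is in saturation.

V_G = V_DD·R_2/(R_1+R_2) = 18×100/570 = 3.16 V. With the source grounded, V_GS = V_G = 3.16 V.
Assume saturation: I_D = (k_n/2)(V_GS − V_t)² = (3.6/2)×(3.16 − 1.3)² = 1.8×1.86² = 6.21 mA.
V_DS = V_DD − I_D·R_D = 18 − 6.21×0.68 = 13.8 V.
Saturation requires V_DS ≥ V_GS − V_t = 1.86 V; 13.8 ≥ 1.86 ✓.

I_D ≈ 6.2 mA, V_DS ≈ 14 V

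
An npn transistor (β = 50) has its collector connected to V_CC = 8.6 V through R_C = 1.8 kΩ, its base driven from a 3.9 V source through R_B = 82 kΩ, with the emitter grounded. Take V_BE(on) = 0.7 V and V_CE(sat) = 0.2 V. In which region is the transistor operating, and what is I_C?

active; I_C ≈ 2 mA

Assume active. Base-emitter loop: I_B = (V_BB − V_BE)/R_B = (3.9 − 0.7)/82 = 0.039 mA.
I_C = β·I_B = 50×0.039 = 1.95 mA.
V_CE = V_CC − I_C·R_C = 8.6 − 1.95×1.8 = 5.09 V > V_CE(sat), so the active-region assumption holds.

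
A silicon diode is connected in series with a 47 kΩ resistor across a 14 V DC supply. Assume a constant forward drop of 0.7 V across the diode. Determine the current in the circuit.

I ≈ 0.28 mA

KVL around the loop: 14 = V_D + I·R = 0.7 + I × 47 kΩ.
So I = (14 − 0.7) / 47 kΩ = 13.3 / 47 = 0.283 mA.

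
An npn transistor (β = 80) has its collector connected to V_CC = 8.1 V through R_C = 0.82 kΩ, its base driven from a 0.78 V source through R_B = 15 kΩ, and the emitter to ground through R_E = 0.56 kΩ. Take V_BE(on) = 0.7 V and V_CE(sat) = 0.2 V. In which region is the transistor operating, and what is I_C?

Assume active. Base-emitter loop: I_B = (V_BB − V_BE)/(R_B + (β+1)R_E) = (0.78 − 0.7)/(15 + 81×0.56) = 0.00133 mA.
I_C = β·I_B = 80×0.00133 = 0.106 mA.
V_CE = V_CC − I_C·R_C − I_E·R_E = 8.1 − 0.106×0.82 − 0.107×0.56 = 7.95 V > V_CE(sat), so the active-region assumption holds.

active; I_C ≈ 0.11 mA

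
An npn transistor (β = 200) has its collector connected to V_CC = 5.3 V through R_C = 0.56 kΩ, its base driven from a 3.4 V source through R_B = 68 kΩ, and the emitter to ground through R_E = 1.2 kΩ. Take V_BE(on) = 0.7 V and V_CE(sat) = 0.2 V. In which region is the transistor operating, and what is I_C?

Assume active. Base-emitter loop: I_B = (V_BB − V_BE)/(R_B + (β+1)R_E) = (3.4 − 0.7)/(68 + 201×1.2) = 0.00873 mA.
I_C = β·I_B = 200×0.00873 = 1.75 mA.
V_CE = V_CC − I_C·R_C − I_E·R_E = 5.3 − 1.75×0.56 − 1.76×1.2 = 2.22 V > V_CE(sat), so the active-region assumption holds.

active; I_C ≈ 1.7 mA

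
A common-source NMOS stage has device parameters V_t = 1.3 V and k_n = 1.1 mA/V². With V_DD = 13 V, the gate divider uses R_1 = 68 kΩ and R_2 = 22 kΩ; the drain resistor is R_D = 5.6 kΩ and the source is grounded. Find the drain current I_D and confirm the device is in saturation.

V_G = V_DD·R_2/(R_1+R_2) = 13×22/90 = 3.18 V. With the source grounded, V_GS = V_G = 3.18 V.
Assume saturation: I_D = (k_n/2)(V_GS − V_t)² = (1.1/2)×(3.18 − 1.3)² = 0.55×1.88² = 1.94 mA.
V_DS = V_DD − I_D·R_D = 13 − 1.94×5.6 = 2.14 V.
Saturation requires V_DS ≥ V_GS − V_t = 1.88 V; 2.14 ≥ 1.88 ✓.

I_D ≈ 1.9 mA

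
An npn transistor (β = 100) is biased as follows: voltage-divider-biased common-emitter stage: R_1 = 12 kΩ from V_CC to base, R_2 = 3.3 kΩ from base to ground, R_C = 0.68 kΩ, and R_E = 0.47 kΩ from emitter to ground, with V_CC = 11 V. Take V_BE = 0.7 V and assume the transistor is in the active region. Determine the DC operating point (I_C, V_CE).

Thevenize the base divider: V_Th = V_CC·R_2/(R_1+R_2) = 11×3.3/15.3 = 2.37 V, R_Th = R_1‖R_2 = 2.59 kΩ.
Base-emitter loop: V_Th = I_B·R_Th + V_BE + (β+1)I_B·R_E, so I_B = (2.37 − 0.7) / (2.59 + 101×0.47) = 0.0334 mA.
I_C = β·I_B = 100×0.0334 = 3.34 mA, and I_E = (β+1)I_B = 3.37 mA.
V_CE = V_CC − I_C·R_C − I_E·R_E = 11 − 3.34×0.68 − 3.37×0.47 = 7.14 V.
V_CE = 7.14 V > 0.2 V confirms active-region operation.

I_C ≈ 3.3 mA, V_CE ≈ 7.1 V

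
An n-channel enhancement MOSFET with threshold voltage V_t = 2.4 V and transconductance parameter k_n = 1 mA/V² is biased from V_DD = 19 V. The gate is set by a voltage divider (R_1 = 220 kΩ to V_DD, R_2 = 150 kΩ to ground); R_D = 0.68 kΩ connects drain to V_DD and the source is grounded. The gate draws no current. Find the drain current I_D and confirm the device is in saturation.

I_D ≈ 14 mA

V_G = V_DD·R_2/(R_1+R_2) = 19×150/370 = 7.7 V. With the source grounded, V_GS = V_G = 7.7 V.
Assume saturation: I_D = (k_n/2)(V_GS − V_t)² = (1/2)×(7.7 − 2.4)² = 0.5×5.3² = 14.1 mA.
V_DS = V_DD − I_D·R_D = 19 − 14.1×0.68 = 9.44 V.
Saturation requires V_DS ≥ V_GS − V_t = 5.3 V; 9.44 ≥ 5.3 ✓.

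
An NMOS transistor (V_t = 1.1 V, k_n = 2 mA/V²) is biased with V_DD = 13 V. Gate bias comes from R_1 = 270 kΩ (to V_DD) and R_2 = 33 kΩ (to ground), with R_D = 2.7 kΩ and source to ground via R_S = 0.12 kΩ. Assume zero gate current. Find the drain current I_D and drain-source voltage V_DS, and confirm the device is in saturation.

I_D ≈ 0.093 mA, V_DS ≈ 13 V

V_G = V_DD·R_2/(R_1+R_2) = 13×33/303 = 1.42 V.
Assume saturation: I_D = (k_n/2)(V_GS − V_t)² with V_GS = V_G − I_D·R_S = 1.42 − 0.12·I_D.
Substituting gives 0.0144·I_D² − 1.08·I_D + 0.0998 = 0, with roots I_D = 0.0928 or 74.6 mA.
The root I_D = 74.6 mA gives V_GS = -7.54 V ≤ V_t, so take I_D = 0.0928 mA.
Then V_GS = 1.4 V and V_DS = V_DD − I_D(R_D+R_S) = 13 − 0.0928×2.82 = 12.7 V.
Saturation requires V_DS ≥ V_GS − V_t = 0.305 V; 12.7 ≥ 0.305 ✓.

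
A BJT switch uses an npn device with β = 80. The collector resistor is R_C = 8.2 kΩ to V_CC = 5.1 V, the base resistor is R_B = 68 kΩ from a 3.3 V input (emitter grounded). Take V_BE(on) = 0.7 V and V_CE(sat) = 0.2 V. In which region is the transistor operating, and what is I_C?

Assume active: I_B = (3.3 − 0.7)/68 = 0.0382 mA, giving I_C = β·I_B = 3.06 mA.
But then V_CE = 5.1 − 3.06×8.2 = -20 V < V_CE(sat) = 0.2 V — impossible in the active region.
So the transistor is saturated. With V_CE = 0.2 V, I_C = (V_CC − 0.2)/R_C = 4.9/8.2 = 0.598 mA.
Check: β·I_B = 3.06 mA > I_C = 0.598 mA, confirming saturation.

saturation; I_C ≈ 0.6 mA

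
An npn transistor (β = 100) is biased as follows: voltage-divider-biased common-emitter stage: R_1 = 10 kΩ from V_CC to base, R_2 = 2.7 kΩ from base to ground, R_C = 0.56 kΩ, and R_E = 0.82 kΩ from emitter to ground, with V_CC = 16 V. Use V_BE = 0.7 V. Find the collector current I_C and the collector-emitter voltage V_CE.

I_C ≈ 3.2 mA, V_CE ≈ 12 V

Thevenize the base divider: V_Th = V_CC·R_2/(R_1+R_2) = 16×2.7/12.7 = 3.4 V, R_Th = R_1‖R_2 = 2.13 kΩ.
Base-emitter loop: V_Th = I_B·R_Th + V_BE + (β+1)I_B·R_E, so I_B = (3.4 − 0.7) / (2.13 + 101×0.82) = 0.0318 mA.
I_C = β·I_B = 100×0.0318 = 3.18 mA, and I_E = (β+1)I_B = 3.21 mA.
V_CE = V_CC − I_C·R_C − I_E·R_E = 16 − 3.18×0.56 − 3.21×0.82 = 11.6 V.
V_CE = 11.6 V > 0.2 V confirms active-region operation.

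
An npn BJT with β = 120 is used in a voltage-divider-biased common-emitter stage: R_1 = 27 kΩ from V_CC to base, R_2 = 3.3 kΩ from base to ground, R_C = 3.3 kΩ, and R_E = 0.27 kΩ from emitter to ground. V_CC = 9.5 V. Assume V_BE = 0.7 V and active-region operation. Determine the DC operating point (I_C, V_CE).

Thevenize the base divider: V_Th = V_CC·R_2/(R_1+R_2) = 9.5×3.3/30.3 = 1.03 V, R_Th = R_1‖R_2 = 2.94 kΩ.
Base-emitter loop: V_Th = I_B·R_Th + V_BE + (β+1)I_B·R_E, so I_B = (1.03 − 0.7) / (2.94 + 121×0.27) = 0.0094 mA.
I_C = β·I_B = 120×0.0094 = 1.13 mA, and I_E = (β+1)I_B = 1.14 mA.
V_CE = V_CC − I_C·R_C − I_E·R_E = 9.5 − 1.13×3.3 − 1.14×0.27 = 5.47 V.
V_CE = 5.47 V > 0.2 V confirms active-region operation.

I_C ≈ 1.1 mA, V_CE ≈ 5.5 V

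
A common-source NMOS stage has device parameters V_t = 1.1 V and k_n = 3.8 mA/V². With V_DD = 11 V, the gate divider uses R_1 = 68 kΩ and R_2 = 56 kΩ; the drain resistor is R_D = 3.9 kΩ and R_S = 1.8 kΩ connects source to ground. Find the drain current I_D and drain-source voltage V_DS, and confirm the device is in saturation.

V_G = V_DD·R_2/(R_1+R_2) = 11×56/124 = 4.97 V.
Assume saturation: I_D = (k_n/2)(V_GS − V_t)² with V_GS = V_G − I_D·R_S = 4.97 − 1.8·I_D.
Substituting gives 6.16·I_D² − 27.5·I_D + 28.4 = 0, with roots I_D = 1.63 or 2.83 mA.
The root I_D = 2.83 mA gives V_GS = -0.12 V ≤ V_t, so take I_D = 1.63 mA.
Then V_GS = 2.03 V and V_DS = V_DD − I_D(R_D+R_S) = 11 − 1.63×5.7 = 1.69 V.
Saturation requires V_DS ≥ V_GS − V_t = 0.927 V; 1.69 ≥ 0.927 ✓.

I_D ≈ 1.6 mA, V_DS ≈ 1.7 V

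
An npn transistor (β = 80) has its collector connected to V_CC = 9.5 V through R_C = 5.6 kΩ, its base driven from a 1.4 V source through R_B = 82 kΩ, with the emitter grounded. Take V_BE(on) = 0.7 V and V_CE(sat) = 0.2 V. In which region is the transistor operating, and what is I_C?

active; I_C ≈ 0.68 mA

Assume active. Base-emitter loop: I_B = (V_BB − V_BE)/R_B = (1.4 − 0.7)/82 = 0.00854 mA.
I_C = β·I_B = 80×0.00854 = 0.683 mA.
V_CE = V_CC − I_C·R_C = 9.5 − 0.683×5.6 = 5.68 V > V_CE(sat), so the active-region assumption holds.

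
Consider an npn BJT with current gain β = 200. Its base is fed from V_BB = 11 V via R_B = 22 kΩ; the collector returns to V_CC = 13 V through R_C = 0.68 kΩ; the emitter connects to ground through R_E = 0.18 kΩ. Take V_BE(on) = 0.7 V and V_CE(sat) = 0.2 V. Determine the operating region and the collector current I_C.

saturation; I_C ≈ 15 mA

Assume active: I_B = (11 − 0.7)/(22 + 201×0.18) = 0.177 mA, I_C = β·I_B = 35.4 mA.
Then V_CE = 13 − 35.4×0.68 − 35.6×0.18 = -17.5 V < 0.2 V — the active assumption fails.
Re-solve with V_CE = 0.2 V. KCL at the emitter: V_E/R_E = (V_BB−0.7−V_E)/R_B + (V_CC−0.2−V_E)/R_C, giving V_E = 2.73 V.
I_C = (V_CC − 0.2 − V_E)/R_C = (12.8 − 2.73)/0.68 = 14.8 mA.
Check: I_B = (10.3 − 2.73)/22 = 0.344 mA, and β·I_B = 68.8 mA > I_C, confirming saturation.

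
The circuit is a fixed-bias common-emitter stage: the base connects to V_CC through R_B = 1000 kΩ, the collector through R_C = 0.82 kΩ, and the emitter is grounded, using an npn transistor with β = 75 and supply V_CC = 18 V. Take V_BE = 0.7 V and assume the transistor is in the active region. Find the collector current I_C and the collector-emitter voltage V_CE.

Base loop: V_CC = I_B·R_B + V_BE, so I_B = (18 − 0.7)/1000 kΩ = 0.0173 mA.
In the active region I_C = β·I_B = 75 × 0.0173 = 1.3 mA.
Collector loop: V_CE = V_CC − I_C·R_C = 18 − 1.3×0.82 = 16.9 V.
Since V_CE = 16.9 V > V_CE(sat) ≈ 0.2 V, the transistor is in the active region as assumed.

I_C ≈ 1.3 mA, V_CE ≈ 17 V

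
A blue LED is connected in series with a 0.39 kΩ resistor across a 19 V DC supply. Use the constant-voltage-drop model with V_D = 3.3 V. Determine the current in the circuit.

I ≈ 40 mA

KVL around the loop: 19 = V_D + I·R = 3.3 + I × 0.39 kΩ.
So I = (19 − 3.3) / 0.39 kΩ = 15.7 / 0.39 = 40.3 mA.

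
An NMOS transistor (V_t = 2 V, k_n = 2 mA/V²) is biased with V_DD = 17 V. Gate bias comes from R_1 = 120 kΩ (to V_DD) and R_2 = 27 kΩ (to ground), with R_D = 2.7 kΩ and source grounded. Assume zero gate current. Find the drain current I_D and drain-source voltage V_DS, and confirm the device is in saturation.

I_D ≈ 1.3 mA, V_DS ≈ 14 V

V_G = V_DD·R_2/(R_1+R_2) = 17×27/147 = 3.12 V. With the source grounded, V_GS = V_G = 3.12 V.
Assume saturation: I_D = (k_n/2)(V_GS − V_t)² = (2/2)×(3.12 − 2)² = 1×1.12² = 1.26 mA.
V_DS = V_DD − I_D·R_D = 17 − 1.26×2.7 = 13.6 V.
Saturation requires V_DS ≥ V_GS − V_t = 1.12 V; 13.6 ≥ 1.12 ✓.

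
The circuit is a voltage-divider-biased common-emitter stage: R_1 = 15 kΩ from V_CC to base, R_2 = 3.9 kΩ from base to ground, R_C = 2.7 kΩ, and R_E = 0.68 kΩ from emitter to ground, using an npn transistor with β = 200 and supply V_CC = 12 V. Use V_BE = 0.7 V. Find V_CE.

Thevenize the base divider: V_Th = V_CC·R_2/(R_1+R_2) = 12×3.9/18.9 = 2.48 V, R_Th = R_1‖R_2 = 3.1 kΩ.
Base-emitter loop: V_Th = I_B·R_Th + V_BE + (β+1)I_B·R_E, so I_B = (2.48 − 0.7) / (3.1 + 201×0.68) = 0.0127 mA.
I_C = β·I_B = 200×0.0127 = 2.54 mA, and I_E = (β+1)I_B = 2.55 mA.
V_CE = V_CC − I_C·R_C − I_E·R_E = 12 − 2.54×2.7 − 2.55×0.68 = 3.4 V.
V_CE = 3.4 V > 0.2 V confirms active-region operation.

V_CE ≈ 3.4 V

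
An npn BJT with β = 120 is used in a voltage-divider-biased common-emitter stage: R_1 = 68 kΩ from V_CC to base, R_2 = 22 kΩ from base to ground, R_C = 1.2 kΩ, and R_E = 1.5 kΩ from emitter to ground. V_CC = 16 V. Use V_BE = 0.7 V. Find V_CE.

Thevenize the base divider: V_Th = V_CC·R_2/(R_1+R_2) = 16×22/90 = 3.91 V, R_Th = R_1‖R_2 = 16.6 kΩ.
Base-emitter loop: V_Th = I_B·R_Th + V_BE + (β+1)I_B·R_E, so I_B = (3.91 − 0.7) / (16.6 + 121×1.5) = 0.0162 mA.
I_C = β·I_B = 120×0.0162 = 1.94 mA, and I_E = (β+1)I_B = 1.96 mA.
V_CE = V_CC − I_C·R_C − I_E·R_E = 16 − 1.94×1.2 − 1.96×1.5 = 10.7 V.
V_CE = 10.7 V > 0.2 V confirms active-region operation.

V_CE ≈ 11 V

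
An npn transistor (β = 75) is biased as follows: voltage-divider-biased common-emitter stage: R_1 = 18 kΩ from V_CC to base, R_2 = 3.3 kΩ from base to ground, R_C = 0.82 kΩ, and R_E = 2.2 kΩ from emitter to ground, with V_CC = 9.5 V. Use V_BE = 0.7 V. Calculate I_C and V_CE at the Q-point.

Thevenize the base divider: V_Th = V_CC·R_2/(R_1+R_2) = 9.5×3.3/21.3 = 1.47 V, R_Th = R_1‖R_2 = 2.79 kΩ.
Base-emitter loop: V_Th = I_B·R_Th + V_BE + (β+1)I_B·R_E, so I_B = (1.47 − 0.7) / (2.79 + 76×2.2) = 0.00454 mA.
I_C = β·I_B = 75×0.00454 = 0.341 mA, and I_E = (β+1)I_B = 0.345 mA.
V_CE = V_CC − I_C·R_C − I_E·R_E = 9.5 − 0.341×0.82 − 0.345×2.2 = 8.46 V.
V_CE = 8.46 V > 0.2 V confirms active-region operation.

I_C ≈ 0.34 mA, V_CE ≈ 8.5 V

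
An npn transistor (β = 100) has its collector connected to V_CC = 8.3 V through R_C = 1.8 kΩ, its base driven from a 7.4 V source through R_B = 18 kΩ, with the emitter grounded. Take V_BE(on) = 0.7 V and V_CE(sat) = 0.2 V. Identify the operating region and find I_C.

saturation; I_C ≈ 4.5 mA

Assume active: I_B = (7.4 − 0.7)/18 = 0.372 mA, giving I_C = β·I_B = 37.2 mA.
But then V_CE = 8.3 − 37.2×1.8 = -58.7 V < V_CE(sat) = 0.2 V — impossible in the active region.
So the transistor is saturated. With V_CE = 0.2 V, I_C = (V_CC − 0.2)/R_C = 8.1/1.8 = 4.5 mA.
Check: β·I_B = 37.2 mA > I_C = 4.5 mA, confirming saturation.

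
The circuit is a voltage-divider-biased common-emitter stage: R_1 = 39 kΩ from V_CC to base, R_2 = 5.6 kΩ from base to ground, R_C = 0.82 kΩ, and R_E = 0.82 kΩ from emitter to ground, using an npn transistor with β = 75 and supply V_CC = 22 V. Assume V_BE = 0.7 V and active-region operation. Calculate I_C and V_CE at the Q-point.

Thevenize the base divider: V_Th = V_CC·R_2/(R_1+R_2) = 22×5.6/44.6 = 2.76 V, R_Th = R_1‖R_2 = 4.9 kΩ.
Base-emitter loop: V_Th = I_B·R_Th + V_BE + (β+1)I_B·R_E, so I_B = (2.76 − 0.7) / (4.9 + 76×0.82) = 0.0307 mA.
I_C = β·I_B = 75×0.0307 = 2.3 mA, and I_E = (β+1)I_B = 2.33 mA.
V_CE = V_CC − I_C·R_C − I_E·R_E = 22 − 2.3×0.82 − 2.33×0.82 = 18.2 V.
V_CE = 18.2 V > 0.2 V confirms active-region operation.

I_C ≈ 2.3 mA, V_CE ≈ 18 V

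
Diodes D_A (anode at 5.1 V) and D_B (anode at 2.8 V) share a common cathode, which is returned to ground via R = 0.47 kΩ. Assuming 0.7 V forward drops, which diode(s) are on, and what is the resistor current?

Assume both conduct. Then node N would need to be at both 5.1−0.7 = 4.4 V and 2.8−0.7 = 2.1 V, which is impossible.
Assume only D_A conducts: V_N = 5.1 − 0.7 = 4.4 V, so I_R = 4.4/0.47 = 9.36 mA.
Check D_B: its anode-to-cathode voltage is 2.8 − 4.4 = -1.6 V < 0.7 V, so it is off. The assumption is consistent.

Only D_A conducts; I_R ≈ 9.4 mA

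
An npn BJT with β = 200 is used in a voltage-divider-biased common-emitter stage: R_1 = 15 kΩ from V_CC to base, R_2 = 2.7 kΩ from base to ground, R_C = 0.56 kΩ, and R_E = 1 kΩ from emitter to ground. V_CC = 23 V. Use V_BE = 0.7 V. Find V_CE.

Thevenize the base divider: V_Th = V_CC·R_2/(R_1+R_2) = 23×2.7/17.7 = 3.51 V, R_Th = R_1‖R_2 = 2.29 kΩ.
Base-emitter loop: V_Th = I_B·R_Th + V_BE + (β+1)I_B·R_E, so I_B = (3.51 − 0.7) / (2.29 + 201×1) = 0.0138 mA.
I_C = β·I_B = 200×0.0138 = 2.76 mA, and I_E = (β+1)I_B = 2.78 mA.
V_CE = V_CC − I_C·R_C − I_E·R_E = 23 − 2.76×0.56 − 2.78×1 = 18.7 V.
V_CE = 18.7 V > 0.2 V confirms active-region operation.

V_CE ≈ 19 V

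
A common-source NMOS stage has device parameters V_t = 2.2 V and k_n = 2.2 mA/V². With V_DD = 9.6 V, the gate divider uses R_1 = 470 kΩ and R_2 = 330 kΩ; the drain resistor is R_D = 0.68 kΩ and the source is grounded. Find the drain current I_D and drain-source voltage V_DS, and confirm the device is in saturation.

I_D ≈ 3.4 mA, V_DS ≈ 7.3 V

V_G = V_DD·R_2/(R_1+R_2) = 9.6×330/800 = 3.96 V. With the source grounded, V_GS = V_G = 3.96 V.
Assume saturation: I_D = (k_n/2)(V_GS − V_t)² = (2.2/2)×(3.96 − 2.2)² = 1.1×1.76² = 3.41 mA.
V_DS = V_DD − I_D·R_D = 9.6 − 3.41×0.68 = 7.28 V.
Saturation requires V_DS ≥ V_GS − V_t = 1.76 V; 7.28 ≥ 1.76 ✓.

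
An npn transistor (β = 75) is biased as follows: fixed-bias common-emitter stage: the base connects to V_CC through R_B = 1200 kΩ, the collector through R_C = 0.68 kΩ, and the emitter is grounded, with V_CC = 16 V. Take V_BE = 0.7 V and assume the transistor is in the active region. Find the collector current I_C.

I_C ≈ 0.96 mA

Base loop: V_CC = I_B·R_B + V_BE, so I_B = (16 − 0.7)/1200 kΩ = 0.0128 mA.
In the active region I_C = β·I_B = 75 × 0.0128 = 0.956 mA.
Collector loop: V_CE = V_CC − I_C·R_C = 16 − 0.956×0.68 = 15.3 V.
Since V_CE = 15.3 V > V_CE(sat) ≈ 0.2 V, the transistor is in the active region as assumed.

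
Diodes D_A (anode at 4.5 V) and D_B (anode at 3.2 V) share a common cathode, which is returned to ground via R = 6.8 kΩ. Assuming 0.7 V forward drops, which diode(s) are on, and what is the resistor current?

Only D_A conducts; I_R ≈ 0.56 mA

Assume both conduct. Then node N would need to be at both 4.5−0.7 = 3.8 V and 3.2−0.7 = 2.5 V, which is impossible.
Assume only D_A conducts: V_N = 4.5 − 0.7 = 3.8 V, so I_R = 3.8/6.8 = 0.559 mA.
Check D_B: its anode-to-cathode voltage is 3.2 − 3.8 = -0.6 V < 0.7 V, so it is off. The assumption is consistent.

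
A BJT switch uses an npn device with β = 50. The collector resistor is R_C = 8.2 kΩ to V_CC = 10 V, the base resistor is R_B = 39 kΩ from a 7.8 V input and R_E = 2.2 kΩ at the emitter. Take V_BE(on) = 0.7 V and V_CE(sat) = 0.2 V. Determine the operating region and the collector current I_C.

saturation; I_C ≈ 0.92 mA

Assume active: I_B = (7.8 − 0.7)/(39 + 51×2.2) = 0.047 mA, I_C = β·I_B = 2.35 mA.
Then V_CE = 10 − 2.35×8.2 − 2.39×2.2 = -14.5 V < 0.2 V — the active assumption fails.
Re-solve with V_CE = 0.2 V. KCL at the emitter: V_E/R_E = (V_BB−0.7−V_E)/R_B + (V_CC−0.2−V_E)/R_C, giving V_E = 2.29 V.
I_C = (V_CC − 0.2 − V_E)/R_C = (9.8 − 2.29)/8.2 = 0.916 mA.
Check: I_B = (7.1 − 2.29)/39 = 0.123 mA, and β·I_B = 6.17 mA > I_C, confirming saturation.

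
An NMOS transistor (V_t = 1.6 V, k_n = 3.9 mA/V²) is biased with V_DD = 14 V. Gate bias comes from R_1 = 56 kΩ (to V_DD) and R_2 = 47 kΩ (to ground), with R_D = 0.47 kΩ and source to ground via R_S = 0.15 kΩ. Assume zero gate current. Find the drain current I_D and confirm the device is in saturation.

V_G = V_DD·R_2/(R_1+R_2) = 14×47/103 = 6.39 V.
Assume saturation: I_D = (k_n/2)(V_GS − V_t)² with V_GS = V_G − I_D·R_S = 6.39 − 0.15·I_D.
Substituting gives 0.0439·I_D² − 3.8·I_D + 44.7 = 0, with roots I_D = 14 or 72.6 mA.
The root I_D = 72.6 mA gives V_GS = -4.5 V ≤ V_t, so take I_D = 14 mA.
Then V_GS = 4.28 V and V_DS = V_DD − I_D(R_D+R_S) = 14 − 14×0.62 = 5.3 V.
Saturation requires V_DS ≥ V_GS − V_t = 2.68 V; 5.3 ≥ 2.68 ✓.

I_D ≈ 14 mA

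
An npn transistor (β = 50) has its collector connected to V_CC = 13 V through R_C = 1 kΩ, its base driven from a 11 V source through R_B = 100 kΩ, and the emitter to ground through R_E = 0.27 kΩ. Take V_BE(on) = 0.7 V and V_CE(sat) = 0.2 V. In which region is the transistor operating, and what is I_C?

Assume active. Base-emitter loop: I_B = (V_BB − V_BE)/(R_B + (β+1)R_E) = (11 − 0.7)/(100 + 51×0.27) = 0.0905 mA.
I_C = β·I_B = 50×0.0905 = 4.53 mA.
V_CE = V_CC − I_C·R_C − I_E·R_E = 13 − 4.53×1 − 4.62×0.27 = 7.23 V > V_CE(sat), so the active-region assumption holds.

active; I_C ≈ 4.5 mA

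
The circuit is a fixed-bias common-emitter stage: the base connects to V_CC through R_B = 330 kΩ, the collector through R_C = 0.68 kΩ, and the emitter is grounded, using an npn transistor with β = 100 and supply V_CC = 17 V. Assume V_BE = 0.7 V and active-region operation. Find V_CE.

V_CE ≈ 14 V

Base loop: V_CC = I_B·R_B + V_BE, so I_B = (17 − 0.7)/330 kΩ = 0.0494 mA.
In the active region I_C = β·I_B = 100 × 0.0494 = 4.94 mA.
Collector loop: V_CE = V_CC − I_C·R_C = 17 − 4.94×0.68 = 13.6 V.
Since V_CE = 13.6 V > V_CE(sat) ≈ 0.2 V, the transistor is in the active region as assumed.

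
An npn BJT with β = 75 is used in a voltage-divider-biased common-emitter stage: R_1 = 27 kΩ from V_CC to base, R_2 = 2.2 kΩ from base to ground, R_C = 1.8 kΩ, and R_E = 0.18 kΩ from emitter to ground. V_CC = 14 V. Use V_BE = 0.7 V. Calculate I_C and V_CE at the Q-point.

Thevenize the base divider: V_Th = V_CC·R_2/(R_1+R_2) = 14×2.2/29.2 = 1.05 V, R_Th = R_1‖R_2 = 2.03 kΩ.
Base-emitter loop: V_Th = I_B·R_Th + V_BE + (β+1)I_B·R_E, so I_B = (1.05 − 0.7) / (2.03 + 76×0.18) = 0.0226 mA.
I_C = β·I_B = 75×0.0226 = 1.69 mA, and I_E = (β+1)I_B = 1.72 mA.
V_CE = V_CC − I_C·R_C − I_E·R_E = 14 − 1.69×1.8 − 1.72×0.18 = 10.6 V.
V_CE = 10.6 V > 0.2 V confirms active-region operation.

I_C ≈ 1.7 mA, V_CE ≈ 11 V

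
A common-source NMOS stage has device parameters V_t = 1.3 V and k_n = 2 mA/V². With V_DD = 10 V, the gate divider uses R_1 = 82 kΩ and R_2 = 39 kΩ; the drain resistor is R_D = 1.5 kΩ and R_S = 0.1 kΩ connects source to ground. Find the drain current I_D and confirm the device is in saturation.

I_D ≈ 2.7 mA

V_G = V_DD·R_2/(R_1+R_2) = 10×39/121 = 3.22 V.
Assume saturation: I_D = (k_n/2)(V_GS − V_t)² with V_GS = V_G − I_D·R_S = 3.22 − 0.1·I_D.
Substituting gives 0.01·I_D² − 1.38·I_D + 3.7 = 0, with roots I_D = 2.72 or 136 mA.
The root I_D = 136 mA gives V_GS = -10.4 V ≤ V_t, so take I_D = 2.72 mA.
Then V_GS = 2.95 V and V_DS = V_DD − I_D(R_D+R_S) = 10 − 2.72×1.6 = 5.64 V.
Saturation requires V_DS ≥ V_GS − V_t = 1.65 V; 5.64 ≥ 1.65 ✓.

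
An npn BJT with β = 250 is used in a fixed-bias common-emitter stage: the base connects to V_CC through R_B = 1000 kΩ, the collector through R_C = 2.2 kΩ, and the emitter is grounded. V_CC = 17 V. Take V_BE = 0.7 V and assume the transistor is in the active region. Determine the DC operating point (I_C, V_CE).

Base loop: V_CC = I_B·R_B + V_BE, so I_B = (17 − 0.7)/1000 kΩ = 0.0163 mA.
In the active region I_C = β·I_B = 250 × 0.0163 = 4.08 mA.
Collector loop: V_CE = V_CC − I_C·R_C = 17 − 4.08×2.2 = 8.03 V.
Since V_CE = 8.03 V > V_CE(sat) ≈ 0.2 V, the transistor is in the active region as assumed.

I_C ≈ 4.1 mA, V_CE ≈ 8 V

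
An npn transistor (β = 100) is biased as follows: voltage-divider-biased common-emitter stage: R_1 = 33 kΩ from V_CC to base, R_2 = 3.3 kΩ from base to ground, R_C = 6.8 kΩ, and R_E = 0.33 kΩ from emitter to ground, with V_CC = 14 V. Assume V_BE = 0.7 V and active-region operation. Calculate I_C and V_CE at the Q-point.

Thevenize the base divider: V_Th = V_CC·R_2/(R_1+R_2) = 14×3.3/36.3 = 1.27 V, R_Th = R_1‖R_2 = 3 kΩ.
Base-emitter loop: V_Th = I_B·R_Th + V_BE + (β+1)I_B·R_E, so I_B = (1.27 − 0.7) / (3 + 101×0.33) = 0.0158 mA.
I_C = β·I_B = 100×0.0158 = 1.58 mA, and I_E = (β+1)I_B = 1.59 mA.
V_CE = V_CC − I_C·R_C − I_E·R_E = 14 − 1.58×6.8 − 1.59×0.33 = 2.75 V.
V_CE = 2.75 V > 0.2 V confirms active-region operation.

I_C ≈ 1.6 mA, V_CE ≈ 2.8 V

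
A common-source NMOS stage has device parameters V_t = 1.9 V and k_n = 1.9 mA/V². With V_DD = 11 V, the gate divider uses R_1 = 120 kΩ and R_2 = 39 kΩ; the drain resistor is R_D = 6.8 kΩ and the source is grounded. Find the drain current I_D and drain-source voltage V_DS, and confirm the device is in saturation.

I_D ≈ 0.61 mA, V_DS ≈ 6.9 V

V_G = V_DD·R_2/(R_1+R_2) = 11×39/159 = 2.7 V. With the source grounded, V_GS = V_G = 2.7 V.
Assume saturation: I_D = (k_n/2)(V_GS − V_t)² = (1.9/2)×(2.7 − 1.9)² = 0.95×0.798² = 0.605 mA.
V_DS = V_DD − I_D·R_D = 11 − 0.605×6.8 = 6.89 V.
Saturation requires V_DS ≥ V_GS − V_t = 0.798 V; 6.89 ≥ 0.798 ✓.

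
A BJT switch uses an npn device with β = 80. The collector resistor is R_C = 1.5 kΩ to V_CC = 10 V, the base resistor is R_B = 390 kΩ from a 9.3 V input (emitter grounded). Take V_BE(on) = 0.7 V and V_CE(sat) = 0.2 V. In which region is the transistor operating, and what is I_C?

Assume active. Base-emitter loop: I_B = (V_BB − V_BE)/R_B = (9.3 − 0.7)/390 = 0.0221 mA.
I_C = β·I_B = 80×0.0221 = 1.76 mA.
V_CE = V_CC − I_C·R_C = 10 − 1.76×1.5 = 7.35 V > V_CE(sat), so the active-region assumption holds.

active; I_C ≈ 1.8 mA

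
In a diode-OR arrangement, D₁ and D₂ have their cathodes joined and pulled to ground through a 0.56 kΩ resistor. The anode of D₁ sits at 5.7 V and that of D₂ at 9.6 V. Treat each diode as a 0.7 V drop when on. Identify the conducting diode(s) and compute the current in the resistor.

Assume both conduct. Then node N would need to be at both 5.7−0.7 = 5 V and 9.6−0.7 = 8.9 V, which is impossible.
Assume only D₂ conducts: V_N = 9.6 − 0.7 = 8.9 V, so I_R = 8.9/0.56 = 15.9 mA.
Check D₁: its anode-to-cathode voltage is 5.7 − 8.9 = -3.2 V < 0.7 V, so it is off. The assumption is consistent.

Only D₂ conducts; I_R ≈ 16 mA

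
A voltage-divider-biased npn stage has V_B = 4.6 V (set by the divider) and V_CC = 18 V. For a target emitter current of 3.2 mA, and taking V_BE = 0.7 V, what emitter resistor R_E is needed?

R_E ≈ 1.2 kΩ

V_E = V_B − V_BE = 4.6 − 0.7 = 3.9 V.
R_E = V_E / I_E = 3.9 / 3.2 = 1.22 kΩ.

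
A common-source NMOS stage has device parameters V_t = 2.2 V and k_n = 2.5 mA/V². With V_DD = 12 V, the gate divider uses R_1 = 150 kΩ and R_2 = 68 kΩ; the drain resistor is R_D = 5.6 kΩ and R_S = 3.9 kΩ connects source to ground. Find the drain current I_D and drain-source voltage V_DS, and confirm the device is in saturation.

I_D ≈ 0.28 mA, V_DS ≈ 9.4 V

V_G = V_DD·R_2/(R_1+R_2) = 12×68/218 = 3.74 V.
Assume saturation: I_D = (k_n/2)(V_GS − V_t)² with V_GS = V_G − I_D·R_S = 3.74 − 3.9·I_D.
Substituting gives 19·I_D² − 16·I_D + 2.98 = 0, with roots I_D = 0.275 or 0.569 mA.
The root I_D = 0.569 mA gives V_GS = 1.53 V ≤ V_t, so take I_D = 0.275 mA.
Then V_GS = 2.67 V and V_DS = V_DD − I_D(R_D+R_S) = 12 − 0.275×9.5 = 9.38 V.
Saturation requires V_DS ≥ V_GS − V_t = 0.469 V; 9.38 ≥ 0.469 ✓.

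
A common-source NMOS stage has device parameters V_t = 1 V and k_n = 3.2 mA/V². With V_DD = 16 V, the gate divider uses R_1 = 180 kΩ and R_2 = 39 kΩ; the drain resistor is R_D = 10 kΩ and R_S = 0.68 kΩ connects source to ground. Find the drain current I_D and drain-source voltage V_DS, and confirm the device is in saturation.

I_D ≈ 1.4 mA, V_DS ≈ 1.4 V

V_G = V_DD·R_2/(R_1+R_2) = 16×39/219 = 2.85 V.
Assume saturation: I_D = (k_n/2)(V_GS − V_t)² with V_GS = V_G − I_D·R_S = 2.85 − 0.68·I_D.
Substituting gives 0.74·I_D² − 5.02·I_D + 5.47 = 0, with roots I_D = 1.36 or 5.43 mA.
The root I_D = 5.43 mA gives V_GS = -0.842 V ≤ V_t, so take I_D = 1.36 mA.
Then V_GS = 1.92 V and V_DS = V_DD − I_D(R_D+R_S) = 16 − 1.36×10.7 = 1.45 V.
Saturation requires V_DS ≥ V_GS − V_t = 0.923 V; 1.45 ≥ 0.923 ✓.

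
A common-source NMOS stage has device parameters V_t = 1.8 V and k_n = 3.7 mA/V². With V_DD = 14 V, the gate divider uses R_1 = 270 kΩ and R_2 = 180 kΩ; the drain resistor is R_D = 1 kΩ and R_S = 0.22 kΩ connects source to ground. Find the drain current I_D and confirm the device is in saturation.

V_G = V_DD·R_2/(R_1+R_2) = 14×180/450 = 5.6 V.
Assume saturation: I_D = (k_n/2)(V_GS − V_t)² with V_GS = V_G − I_D·R_S = 5.6 − 0.22·I_D.
Substituting gives 0.0895·I_D² − 4.09·I_D + 26.7 = 0, with roots I_D = 7.89 or 37.8 mA.
The root I_D = 37.8 mA gives V_GS = -2.72 V ≤ V_t, so take I_D = 7.89 mA.
Then V_GS = 3.86 V and V_DS = V_DD − I_D(R_D+R_S) = 14 − 7.89×1.22 = 4.38 V.
Saturation requires V_DS ≥ V_GS − V_t = 2.06 V; 4.38 ≥ 2.06 ✓.

I_D ≈ 7.9 mA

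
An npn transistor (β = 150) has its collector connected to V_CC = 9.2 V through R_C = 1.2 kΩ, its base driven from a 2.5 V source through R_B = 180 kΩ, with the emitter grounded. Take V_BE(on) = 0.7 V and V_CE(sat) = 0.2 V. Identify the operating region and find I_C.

active; I_C ≈ 1.5 mA

Assume active. Base-emitter loop: I_B = (V_BB − V_BE)/R_B = (2.5 − 0.7)/180 = 0.01 mA.
I_C = β·I_B = 150×0.01 = 1.5 mA.
V_CE = V_CC − I_C·R_C = 9.2 − 1.5×1.2 = 7.4 V > V_CE(sat), so the active-region assumption holds.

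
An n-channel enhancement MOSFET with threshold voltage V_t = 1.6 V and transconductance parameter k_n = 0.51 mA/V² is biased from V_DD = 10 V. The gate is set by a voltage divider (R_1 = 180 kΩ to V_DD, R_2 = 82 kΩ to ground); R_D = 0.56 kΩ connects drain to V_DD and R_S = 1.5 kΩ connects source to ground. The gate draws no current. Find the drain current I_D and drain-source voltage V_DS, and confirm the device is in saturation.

V_G = V_DD·R_2/(R_1+R_2) = 10×82/262 = 3.13 V.
Assume saturation: I_D = (k_n/2)(V_GS − V_t)² with V_GS = V_G − I_D·R_S = 3.13 − 1.5·I_D.
Substituting gives 0.574·I_D² − 2.17·I_D + 0.597 = 0, with roots I_D = 0.299 or 3.48 mA.
The root I_D = 3.48 mA gives V_GS = -2.1 V ≤ V_t, so take I_D = 0.299 mA.
Then V_GS = 2.68 V and V_DS = V_DD − I_D(R_D+R_S) = 10 − 0.299×2.06 = 9.39 V.
Saturation requires V_DS ≥ V_GS − V_t = 1.08 V; 9.39 ≥ 1.08 ✓.

I_D ≈ 0.3 mA, V_DS ≈ 9.4 V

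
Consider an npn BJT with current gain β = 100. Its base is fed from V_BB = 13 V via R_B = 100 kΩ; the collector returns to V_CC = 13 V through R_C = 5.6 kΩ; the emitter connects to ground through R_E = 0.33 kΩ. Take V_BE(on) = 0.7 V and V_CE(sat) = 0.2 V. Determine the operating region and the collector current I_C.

Assume active: I_B = (13 − 0.7)/(100 + 101×0.33) = 0.0923 mA, I_C = β·I_B = 9.23 mA.
Then V_CE = 13 − 9.23×5.6 − 9.32×0.33 = -41.7 V < 0.2 V — the active assumption fails.
Re-solve with V_CE = 0.2 V. KCL at the emitter: V_E/R_E = (V_BB−0.7−V_E)/R_B + (V_CC−0.2−V_E)/R_C, giving V_E = 0.748 V.
I_C = (V_CC − 0.2 − V_E)/R_C = (12.8 − 0.748)/5.6 = 2.15 mA.
Check: I_B = (12.3 − 0.748)/100 = 0.116 mA, and β·I_B = 11.6 mA > I_C, confirming saturation.

saturation; I_C ≈ 2.2 mA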